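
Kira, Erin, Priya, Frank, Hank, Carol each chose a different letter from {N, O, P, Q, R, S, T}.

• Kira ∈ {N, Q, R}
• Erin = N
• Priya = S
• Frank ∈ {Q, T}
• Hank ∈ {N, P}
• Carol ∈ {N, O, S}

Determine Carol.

Erin must be N (only option left). Remove N from Kira, Hank, Carol.
That leaves Priya = S. Eliminate S elsewhere: Carol.
So Carol = O.

O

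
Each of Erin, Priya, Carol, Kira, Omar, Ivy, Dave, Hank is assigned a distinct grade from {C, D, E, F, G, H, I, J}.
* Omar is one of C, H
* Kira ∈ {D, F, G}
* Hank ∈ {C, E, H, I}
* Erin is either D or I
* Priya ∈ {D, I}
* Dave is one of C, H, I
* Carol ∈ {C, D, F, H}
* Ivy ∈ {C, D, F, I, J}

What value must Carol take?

F

Among the 8 variables, E fits only Hank (and all 8 values in {C, D, E, F, G, H, I, J} must be used), so Hank = E.
The 7 still-open variables draw from only 7 values {C, D, F, G, H, I, J}, so each is used; only Kira can be G, hence Kira = G.
The 6 still-open variables draw from only 6 values {C, D, F, H, I, J}, so each is used; only Ivy can be J, hence Ivy = J.
The 5 still-open variables draw from only 5 values {C, D, F, H, I}, so each is used; only Carol can be F, hence Carol = F.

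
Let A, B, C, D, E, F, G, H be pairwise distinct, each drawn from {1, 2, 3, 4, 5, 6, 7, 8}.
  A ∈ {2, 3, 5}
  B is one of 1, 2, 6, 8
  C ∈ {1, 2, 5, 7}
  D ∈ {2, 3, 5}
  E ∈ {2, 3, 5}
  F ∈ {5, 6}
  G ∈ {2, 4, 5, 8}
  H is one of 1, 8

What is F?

Among the 8 variables, 4 fits only G (and all 8 values in {1, 2, 3, 4, 5, 6, 7, 8} must be used), so G = 4.
The 7 still-open variables together cover exactly {1, 2, 3, 5, 6, 7, 8} — 7 values for 7 variables — and 7 appears only in C's list, so C = 7.
A, D, E share exactly the 3 values {2, 3, 5}; by pigeonhole those values go to them, so strike 2, 3, 5 from B, F.
So F = 6.

6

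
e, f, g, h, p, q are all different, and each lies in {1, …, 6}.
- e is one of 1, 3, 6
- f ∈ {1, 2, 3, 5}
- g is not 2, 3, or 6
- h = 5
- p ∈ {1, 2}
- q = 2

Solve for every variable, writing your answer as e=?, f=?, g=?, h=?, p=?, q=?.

e=6, f=3, g=4, h=5, p=1, q=2

h's domain is down to {5}, so h = 5. Eliminate 5 elsewhere: f, g.
q's domain is down to {2}, so q = 2. Eliminate 2 elsewhere: f, p.
p has just one choice, so p = 1. Strike 1 from e, f, g.
f has just one choice, so f = 3. Strike 3 from e.
g has just one choice, so g = 4.
e has just one choice, so e = 6.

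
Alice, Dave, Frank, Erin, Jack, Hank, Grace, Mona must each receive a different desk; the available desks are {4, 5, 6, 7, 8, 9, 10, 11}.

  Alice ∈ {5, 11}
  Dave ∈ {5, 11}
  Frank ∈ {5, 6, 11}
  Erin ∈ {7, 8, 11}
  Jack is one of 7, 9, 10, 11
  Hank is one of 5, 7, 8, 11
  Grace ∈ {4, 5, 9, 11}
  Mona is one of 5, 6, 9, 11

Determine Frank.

The 8 variables together cover exactly {4, 5, 6, 7, 8, 9, 10, 11} — 8 values for 8 variables — and 4 appears only in Grace's list, so Grace = 4.
The 7 still-open variables together cover exactly {5, 6, 7, 8, 9, 10, 11} — 7 values for 7 variables — and 10 appears only in Jack's list, so Jack = 10.
The 6 still-open variables together cover exactly {5, 6, 7, 8, 9, 11} — 6 values for 6 variables — and 9 appears only in Mona's list, so Mona = 9.
Among the 5 still-open variables, 6 fits only Frank (and all 5 values in {5, 6, 7, 8, 11} must be used), so Frank = 6.

6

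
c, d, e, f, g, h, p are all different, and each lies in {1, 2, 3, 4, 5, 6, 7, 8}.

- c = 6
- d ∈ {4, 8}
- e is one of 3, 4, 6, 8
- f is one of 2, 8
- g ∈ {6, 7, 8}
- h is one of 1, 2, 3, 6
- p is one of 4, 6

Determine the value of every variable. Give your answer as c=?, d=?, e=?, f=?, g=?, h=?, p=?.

c's domain is down to {6}, so c = 6. Eliminate 6 elsewhere: e, g, h, p.
p's domain is down to {4}, so p = 4. So d, e can't be 4.
d must be 8 (only option left). So e, f, g can't be 8.
e has just one choice, so e = 3. So h can't be 3.
f must be 2 (only option left). Eliminate 2 elsewhere: h.
That leaves g = 7.
h's domain is down to {1}, so h = 1.

c=6, d=8, e=3, f=2, g=7, h=1, p=4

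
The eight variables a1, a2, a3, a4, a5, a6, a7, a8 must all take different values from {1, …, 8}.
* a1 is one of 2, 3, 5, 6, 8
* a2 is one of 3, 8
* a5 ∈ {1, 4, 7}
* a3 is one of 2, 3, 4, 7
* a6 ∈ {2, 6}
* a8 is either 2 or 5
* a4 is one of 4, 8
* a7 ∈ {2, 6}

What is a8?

Among the 8 variables, 1 fits only a5 (and all 8 values in {1, 2, 3, 4, 5, 6, 7, 8} must be used), so a5 = 1.
Among the 7 still-open variables, 7 fits only a3 (and all 7 values in {2, 3, 4, 5, 6, 7, 8} must be used), so a3 = 7.
The 6 still-open variables draw from only 6 values {2, 3, 4, 5, 6, 8}, so each is used; only a4 can be 4, hence a4 = 4.
a6 and a7 between them cover only {2, 6} — a naked pair. Remove those values from a1, a8.
So a8 = 5.

5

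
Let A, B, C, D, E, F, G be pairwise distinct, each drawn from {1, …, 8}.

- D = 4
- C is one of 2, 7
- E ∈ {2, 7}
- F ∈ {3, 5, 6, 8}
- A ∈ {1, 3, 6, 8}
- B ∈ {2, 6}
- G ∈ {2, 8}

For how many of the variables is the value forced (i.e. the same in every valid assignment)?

D has just one choice, so D = 4.
The 2 variables C and E are confined to {2, 7}, which locks those values in; drop them from B, G.
B must be 6 (only option left). Remove 6 from A, F.
That leaves G = 8. Strike 8 from A, F.
Determined: B=6, D=4, G=8. The other variables each still have more than one consistent value. That makes 3.

3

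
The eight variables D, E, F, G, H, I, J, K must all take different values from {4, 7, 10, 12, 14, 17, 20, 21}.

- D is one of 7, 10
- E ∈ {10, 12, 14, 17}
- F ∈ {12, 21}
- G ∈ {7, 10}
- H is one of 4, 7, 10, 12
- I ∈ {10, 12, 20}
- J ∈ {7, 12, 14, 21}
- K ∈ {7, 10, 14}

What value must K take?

14

The 8 variables together cover exactly {4, 7, 10, 12, 14, 17, 20, 21} — 8 values for 8 variables — and 4 appears only in H's list, so H = 4.
The 7 still-open variables draw from only 7 values {7, 10, 12, 14, 17, 20, 21}, so each is used; only E can be 17, hence E = 17.
Among the 6 still-open variables, 20 fits only I (and all 6 values in {7, 10, 12, 14, 20, 21} must be used), so I = 20.
D and G share exactly the 2 values {7, 10}; by pigeonhole those values go to them, so strike 7, 10 from J, K.
So K = 14.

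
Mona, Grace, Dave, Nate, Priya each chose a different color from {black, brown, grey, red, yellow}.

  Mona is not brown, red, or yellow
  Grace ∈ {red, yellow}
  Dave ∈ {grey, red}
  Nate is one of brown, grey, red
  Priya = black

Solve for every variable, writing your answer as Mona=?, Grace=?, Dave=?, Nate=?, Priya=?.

Mona=grey, Grace=yellow, Dave=red, Nate=brown, Priya=black

Priya has just one choice, so Priya = black. Eliminate black elsewhere: Mona.
Mona's domain is down to {grey}, so Mona = grey. Strike grey from Dave, Nate.
Dave has just one choice, so Dave = red. So Grace, Nate can't be red.
Nate must be brown (only option left).
Grace has just one choice, so Grace = yellow.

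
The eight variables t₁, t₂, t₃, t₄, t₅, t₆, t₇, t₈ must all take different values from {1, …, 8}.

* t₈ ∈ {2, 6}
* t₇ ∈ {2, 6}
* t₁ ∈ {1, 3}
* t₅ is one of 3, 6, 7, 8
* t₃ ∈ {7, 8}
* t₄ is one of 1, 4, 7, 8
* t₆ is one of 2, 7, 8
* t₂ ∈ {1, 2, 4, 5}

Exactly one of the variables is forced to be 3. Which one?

Among the 8 variables, 5 fits only t₂ (and all 8 values in {1, 2, 3, 4, 5, 6, 7, 8} must be used), so t₂ = 5.
Among the 7 still-open variables, 4 fits only t₄ (and all 7 values in {1, 2, 3, 4, 6, 7, 8} must be used), so t₄ = 4.
Among the 6 still-open variables, 1 fits only t₁ (and all 6 values in {1, 2, 3, 6, 7, 8} must be used), so t₁ = 1.
The 5 still-open variables draw from only 5 values {2, 3, 6, 7, 8}, so each is used; only t₅ can be 3, hence t₅ = 3.

t₅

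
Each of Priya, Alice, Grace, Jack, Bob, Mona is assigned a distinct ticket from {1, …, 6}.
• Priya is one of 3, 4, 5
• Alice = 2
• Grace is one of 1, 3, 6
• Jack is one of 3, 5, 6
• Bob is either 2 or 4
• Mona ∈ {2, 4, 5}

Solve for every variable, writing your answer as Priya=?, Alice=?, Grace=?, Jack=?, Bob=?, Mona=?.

Priya=3, Alice=2, Grace=1, Jack=6, Bob=4, Mona=5

Alice has just one choice, so Alice = 2. Eliminate 2 elsewhere: Bob, Mona.
That leaves Bob = 4. Strike 4 from Priya, Mona.
Mona's domain is down to {5}, so Mona = 5. Strike 5 from Priya, Jack.
That leaves Priya = 3. So Grace, Jack can't be 3.
Jack's domain is down to {6}, so Jack = 6. Eliminate 6 elsewhere: Grace.
Grace's domain is down to {1}, so Grace = 1.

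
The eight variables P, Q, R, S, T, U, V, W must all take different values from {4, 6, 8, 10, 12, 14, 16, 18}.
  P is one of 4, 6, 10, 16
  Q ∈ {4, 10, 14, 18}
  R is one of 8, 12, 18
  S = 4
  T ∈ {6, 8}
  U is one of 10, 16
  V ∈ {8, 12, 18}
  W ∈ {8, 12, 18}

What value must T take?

S has just one choice, so S = 4. Eliminate 4 elsewhere: P, Q.
Among the 7 still-open variables, 14 fits only Q (and all 7 values in {6, 8, 10, 12, 14, 16, 18} must be used), so Q = 14.
R, V, W between them cover only {8, 12, 18} — a naked triple. Remove those values from T.
So T = 6.

6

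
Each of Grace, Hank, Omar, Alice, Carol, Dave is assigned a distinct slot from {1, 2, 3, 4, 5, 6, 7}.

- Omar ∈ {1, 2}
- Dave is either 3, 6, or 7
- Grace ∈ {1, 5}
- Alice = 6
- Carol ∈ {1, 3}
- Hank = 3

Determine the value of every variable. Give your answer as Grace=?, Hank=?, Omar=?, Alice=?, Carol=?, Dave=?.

Grace=5, Hank=3, Omar=2, Alice=6, Carol=1, Dave=7

Hank must be 3 (only option left). Eliminate 3 elsewhere: Carol, Dave.
Alice's domain is down to {6}, so Alice = 6. Remove 6 from Dave.
Carol must be 1 (only option left). Remove 1 from Grace, Omar.
That leaves Dave = 7.
Grace has just one choice, so Grace = 5.
That leaves Omar = 2.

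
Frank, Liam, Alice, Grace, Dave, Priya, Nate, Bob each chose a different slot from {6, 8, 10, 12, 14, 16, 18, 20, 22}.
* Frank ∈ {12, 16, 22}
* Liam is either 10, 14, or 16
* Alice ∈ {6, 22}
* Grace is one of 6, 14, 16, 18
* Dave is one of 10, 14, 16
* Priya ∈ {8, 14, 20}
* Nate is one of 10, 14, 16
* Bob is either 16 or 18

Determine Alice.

The 3 variables Liam, Dave, Nate are confined to {10, 14, 16}, which locks those values in; drop them from Frank, Grace, Priya, Bob.
Bob has just one choice, so Bob = 18. So Grace can't be 18.
Grace's domain is down to {6}, so Grace = 6. So Alice can't be 6.
So Alice = 22.

22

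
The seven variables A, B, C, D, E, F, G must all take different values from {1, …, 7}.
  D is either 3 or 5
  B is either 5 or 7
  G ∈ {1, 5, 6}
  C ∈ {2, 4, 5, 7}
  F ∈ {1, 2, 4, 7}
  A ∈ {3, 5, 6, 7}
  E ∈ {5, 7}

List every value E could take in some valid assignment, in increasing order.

5, 7

B and E between them cover only {5, 7} — a naked pair. Remove those values from A, C, D, F, G.
D must be 3 (only option left). Eliminate 3 elsewhere: A.
A must be 6 (only option left). So G can't be 6.
G's domain is down to {1}, so G = 1. So F can't be 1.
No further eliminations apply; E can still be any of 5, 7.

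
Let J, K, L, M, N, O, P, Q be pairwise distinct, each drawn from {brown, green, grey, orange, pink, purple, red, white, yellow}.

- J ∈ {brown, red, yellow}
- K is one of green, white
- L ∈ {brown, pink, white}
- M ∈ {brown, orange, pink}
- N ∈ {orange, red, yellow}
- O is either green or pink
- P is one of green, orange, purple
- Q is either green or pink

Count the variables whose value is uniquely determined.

The 8 variables together cover exactly {brown, green, orange, pink, purple, red, white, yellow} — 8 values for 8 variables — and purple appears only in P's list, so P = purple.
O and Q between them cover only {green, pink} — a naked pair. Remove those values from K, L, M.
That leaves K = white. Eliminate white elsewhere: L.
L must be brown (only option left). Eliminate brown elsewhere: J, M.
M must be orange (only option left). Eliminate orange elsewhere: N.
Determined: K=white, L=brown, M=orange, P=purple. The other variables each still have more than one consistent value. That makes 4.

4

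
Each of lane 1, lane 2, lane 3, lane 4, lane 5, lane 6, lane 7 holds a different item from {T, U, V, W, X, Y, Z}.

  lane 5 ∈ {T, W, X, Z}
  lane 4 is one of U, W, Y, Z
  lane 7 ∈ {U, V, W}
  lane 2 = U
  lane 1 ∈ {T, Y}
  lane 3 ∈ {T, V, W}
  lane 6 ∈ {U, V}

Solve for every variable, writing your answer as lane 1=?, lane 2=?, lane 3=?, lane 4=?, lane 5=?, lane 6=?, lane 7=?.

lane 2 must be U (only option left). Remove U from lane 4, lane 6, lane 7.
That leaves lane 6 = V. So lane 3, lane 7 can't be V.
lane 7's domain is down to {W}, so lane 7 = W. Strike W from lane 3, lane 4, lane 5.
lane 3's domain is down to {T}, so lane 3 = T. Eliminate T elsewhere: lane 1, lane 5.
lane 1 must be Y (only option left). So lane 4 can't be Y.
lane 4 must be Z (only option left). Eliminate Z elsewhere: lane 5.
lane 5's domain is down to {X}, so lane 5 = X.

lane 1=Y, lane 2=U, lane 3=T, lane 4=Z, lane 5=X, lane 6=V, lane 7=W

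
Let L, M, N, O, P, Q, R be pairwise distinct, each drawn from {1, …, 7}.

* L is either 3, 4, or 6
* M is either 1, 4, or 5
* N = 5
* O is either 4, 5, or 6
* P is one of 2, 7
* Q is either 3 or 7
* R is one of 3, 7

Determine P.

N's domain is down to {5}, so N = 5. Eliminate 5 elsewhere: M, O.
The 6 still-open variables draw from only 6 values {1, 2, 3, 4, 6, 7}, so each is used; only M can be 1, hence M = 1.
The 5 still-open variables draw from only 5 values {2, 3, 4, 6, 7}, so each is used; only P can be 2, hence P = 2.

2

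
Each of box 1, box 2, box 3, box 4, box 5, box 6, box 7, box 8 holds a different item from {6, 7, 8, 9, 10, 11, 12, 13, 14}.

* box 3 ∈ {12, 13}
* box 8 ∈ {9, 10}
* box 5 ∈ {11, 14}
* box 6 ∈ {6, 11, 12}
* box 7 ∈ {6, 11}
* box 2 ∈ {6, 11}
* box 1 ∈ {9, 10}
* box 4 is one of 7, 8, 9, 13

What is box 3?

box 1 and box 8 share exactly the 2 values {9, 10}; by pigeonhole those values go to them, so strike 9, 10 from box 4.
box 2 and box 7 share exactly the 2 values {6, 11}; by pigeonhole those values go to them, so strike 6, 11 from box 5, box 6.
box 5 has just one choice, so box 5 = 14.
That leaves box 6 = 12. So box 3 can't be 12.
So box 3 = 13.

13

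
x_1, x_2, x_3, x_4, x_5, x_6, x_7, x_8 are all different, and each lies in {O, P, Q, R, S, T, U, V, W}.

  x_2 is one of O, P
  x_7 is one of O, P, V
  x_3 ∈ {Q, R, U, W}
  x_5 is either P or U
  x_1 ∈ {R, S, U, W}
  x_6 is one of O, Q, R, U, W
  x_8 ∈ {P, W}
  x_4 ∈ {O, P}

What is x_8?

W

The 8 variables draw from only 8 values {O, P, Q, R, S, U, V, W}, so each is used; only x_1 can be S, hence x_1 = S.
Among the 7 still-open variables, V fits only x_7 (and all 7 values in {O, P, Q, R, U, V, W} must be used), so x_7 = V.
x_2 and x_4 share exactly the 2 values {O, P}; by pigeonhole those values go to them, so strike O, P from x_5, x_6, x_8.
So x_8 = W.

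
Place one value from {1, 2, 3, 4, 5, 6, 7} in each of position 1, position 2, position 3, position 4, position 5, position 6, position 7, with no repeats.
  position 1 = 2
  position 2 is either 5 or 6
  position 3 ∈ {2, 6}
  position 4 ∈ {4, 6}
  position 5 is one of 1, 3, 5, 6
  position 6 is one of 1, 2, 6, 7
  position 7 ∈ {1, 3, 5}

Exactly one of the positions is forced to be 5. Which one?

position 1 has just one choice, so position 1 = 2. Eliminate 2 elsewhere: position 3, position 6.
position 3's domain is down to {6}, so position 3 = 6. Eliminate 6 elsewhere: position 2, position 4, position 5, position 6.

position 2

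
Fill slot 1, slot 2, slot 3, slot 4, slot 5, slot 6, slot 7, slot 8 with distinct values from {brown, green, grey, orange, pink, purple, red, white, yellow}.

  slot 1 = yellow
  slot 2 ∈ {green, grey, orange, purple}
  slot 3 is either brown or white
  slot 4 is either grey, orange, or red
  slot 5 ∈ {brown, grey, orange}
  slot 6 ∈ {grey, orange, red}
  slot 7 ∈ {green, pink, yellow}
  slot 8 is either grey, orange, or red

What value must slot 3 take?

white

slot 1 has just one choice, so slot 1 = yellow. Eliminate yellow elsewhere: slot 7.
slot 4, slot 6, slot 8 share exactly the 3 values {grey, orange, red}; by pigeonhole those values go to them, so strike grey, orange, red from slot 2, slot 5.
That leaves slot 5 = brown. So slot 3 can't be brown.
So slot 3 = white.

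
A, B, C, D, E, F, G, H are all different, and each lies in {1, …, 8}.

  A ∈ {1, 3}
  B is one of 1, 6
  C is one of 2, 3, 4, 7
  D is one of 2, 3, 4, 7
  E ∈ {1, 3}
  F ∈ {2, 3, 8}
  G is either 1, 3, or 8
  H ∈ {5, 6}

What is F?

2

The 8 variables draw from only 8 values {1, 2, 3, 4, 5, 6, 7, 8}, so each is used; only H can be 5, hence H = 5.
The 7 still-open variables draw from only 7 values {1, 2, 3, 4, 6, 7, 8}, so each is used; only B can be 6, hence B = 6.
The 2 variables A and E are confined to {1, 3}, which locks those values in; drop them from C, D, F, G.
G must be 8 (only option left). Remove 8 from F.
So F = 2.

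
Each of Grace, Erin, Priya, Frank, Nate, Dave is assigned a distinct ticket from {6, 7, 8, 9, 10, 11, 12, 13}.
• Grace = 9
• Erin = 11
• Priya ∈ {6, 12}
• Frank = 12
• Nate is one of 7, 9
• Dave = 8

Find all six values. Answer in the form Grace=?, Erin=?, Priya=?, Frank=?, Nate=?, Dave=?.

Grace's domain is down to {9}, so Grace = 9. Strike 9 from Nate.
Erin's domain is down to {11}, so Erin = 11.
Frank must be 12 (only option left). Remove 12 from Priya.
That leaves Nate = 7.
That leaves Dave = 8.
Priya must be 6 (only option left).

Grace=9, Erin=11, Priya=6, Frank=12, Nate=7, Dave=8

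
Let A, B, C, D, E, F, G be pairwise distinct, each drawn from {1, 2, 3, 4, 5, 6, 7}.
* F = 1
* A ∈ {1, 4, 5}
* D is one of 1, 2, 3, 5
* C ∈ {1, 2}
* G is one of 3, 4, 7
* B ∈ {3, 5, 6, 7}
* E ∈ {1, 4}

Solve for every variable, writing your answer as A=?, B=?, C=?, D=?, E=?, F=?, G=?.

A=5, B=6, C=2, D=3, E=4, F=1, G=7

F's domain is down to {1}, so F = 1. Remove 1 from A, C, D, E.
C must be 2 (only option left). Eliminate 2 elsewhere: D.
That leaves E = 4. Remove 4 from A, G.
A must be 5 (only option left). Remove 5 from B, D.
D has just one choice, so D = 3. Remove 3 from B, G.
That leaves G = 7. So B can't be 7.
B's domain is down to {6}, so B = 6.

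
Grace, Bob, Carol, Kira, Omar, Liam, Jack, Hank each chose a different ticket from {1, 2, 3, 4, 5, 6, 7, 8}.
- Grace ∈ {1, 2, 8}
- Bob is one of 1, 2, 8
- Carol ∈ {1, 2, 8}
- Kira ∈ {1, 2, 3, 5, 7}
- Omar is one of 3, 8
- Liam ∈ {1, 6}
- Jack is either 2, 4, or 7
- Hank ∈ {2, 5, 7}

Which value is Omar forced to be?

The 8 variables draw from only 8 values {1, 2, 3, 4, 5, 6, 7, 8}, so each is used; only Jack can be 4, hence Jack = 4.
The 7 still-open variables draw from only 7 values {1, 2, 3, 5, 6, 7, 8}, so each is used; only Liam can be 6, hence Liam = 6.
Grace, Bob, Carol between them cover only {1, 2, 8} — a naked triple. Remove those values from Kira, Omar, Hank.
So Omar = 3.

3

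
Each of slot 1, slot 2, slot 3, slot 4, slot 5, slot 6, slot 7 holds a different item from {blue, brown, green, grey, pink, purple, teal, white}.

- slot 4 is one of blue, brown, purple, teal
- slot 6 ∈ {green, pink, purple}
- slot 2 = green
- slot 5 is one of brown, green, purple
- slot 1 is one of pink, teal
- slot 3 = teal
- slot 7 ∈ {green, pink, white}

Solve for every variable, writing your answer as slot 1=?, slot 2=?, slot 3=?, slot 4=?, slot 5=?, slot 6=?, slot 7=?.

slot 1=pink, slot 2=green, slot 3=teal, slot 4=blue, slot 5=brown, slot 6=purple, slot 7=white

slot 2's domain is down to {green}, so slot 2 = green. Eliminate green elsewhere: slot 5, slot 6, slot 7.
slot 3 has just one choice, so slot 3 = teal. Strike teal from slot 1, slot 4.
slot 1 must be pink (only option left). Eliminate pink elsewhere: slot 6, slot 7.
slot 6 has just one choice, so slot 6 = purple. Strike purple from slot 4, slot 5.
That leaves slot 7 = white.
slot 5 has just one choice, so slot 5 = brown. So slot 4 can't be brown.
slot 4 has just one choice, so slot 4 = blue.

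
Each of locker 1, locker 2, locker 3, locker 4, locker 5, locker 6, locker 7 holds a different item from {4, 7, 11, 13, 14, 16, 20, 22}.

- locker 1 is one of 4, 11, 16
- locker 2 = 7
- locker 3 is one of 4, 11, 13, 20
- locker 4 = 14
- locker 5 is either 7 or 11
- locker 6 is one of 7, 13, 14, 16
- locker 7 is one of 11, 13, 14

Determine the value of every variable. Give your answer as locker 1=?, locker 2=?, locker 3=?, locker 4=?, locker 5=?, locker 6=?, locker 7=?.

locker 2 has just one choice, so locker 2 = 7. So locker 5, locker 6 can't be 7.
locker 4's domain is down to {14}, so locker 4 = 14. Strike 14 from locker 6, locker 7.
That leaves locker 5 = 11. Remove 11 from locker 1, locker 3, locker 7.
locker 7 has just one choice, so locker 7 = 13. So locker 3, locker 6 can't be 13.
locker 6 has just one choice, so locker 6 = 16. So locker 1 can't be 16.
locker 1 has just one choice, so locker 1 = 4. So locker 3 can't be 4.
locker 3's domain is down to {20}, so locker 3 = 20.

locker 1=4, locker 2=7, locker 3=20, locker 4=14, locker 5=11, locker 6=16, locker 7=13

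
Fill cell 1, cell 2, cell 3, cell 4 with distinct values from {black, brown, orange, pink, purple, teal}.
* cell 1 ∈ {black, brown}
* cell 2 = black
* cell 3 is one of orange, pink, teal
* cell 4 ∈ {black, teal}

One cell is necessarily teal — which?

cell 4

cell 2 must be black (only option left). Eliminate black elsewhere: cell 1, cell 4.
So teal goes to cell 4.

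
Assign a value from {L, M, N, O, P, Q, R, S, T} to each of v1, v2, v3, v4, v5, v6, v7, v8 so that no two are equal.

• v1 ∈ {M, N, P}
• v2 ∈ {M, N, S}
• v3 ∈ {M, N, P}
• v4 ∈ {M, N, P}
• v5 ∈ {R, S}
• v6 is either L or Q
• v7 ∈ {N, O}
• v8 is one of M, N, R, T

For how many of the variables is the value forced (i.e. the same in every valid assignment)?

4

v1, v3, v4 share exactly the 3 values {M, N, P}; by pigeonhole those values go to them, so strike M, N, P from v2, v7, v8.
v2 must be S (only option left). Eliminate S elsewhere: v5.
v5 has just one choice, so v5 = R. Remove R from v8.
v7 has just one choice, so v7 = O.
v8 has just one choice, so v8 = T.
Determined: v2=S, v5=R, v7=O, v8=T. The other variables each still have more than one consistent value. That makes 4.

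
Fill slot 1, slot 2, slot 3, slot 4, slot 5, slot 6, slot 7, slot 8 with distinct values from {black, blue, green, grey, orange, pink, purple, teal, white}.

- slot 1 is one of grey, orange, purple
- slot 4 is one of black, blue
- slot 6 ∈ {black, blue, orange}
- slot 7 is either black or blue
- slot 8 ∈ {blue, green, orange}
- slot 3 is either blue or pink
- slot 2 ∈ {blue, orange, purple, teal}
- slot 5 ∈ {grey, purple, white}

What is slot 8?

green

slot 4 and slot 7 between them cover only {black, blue} — a naked pair. Remove those values from slot 2, slot 3, slot 6, slot 8.
slot 3 must be pink (only option left).
slot 6 has just one choice, so slot 6 = orange. So slot 1, slot 2, slot 8 can't be orange.
So slot 8 = green.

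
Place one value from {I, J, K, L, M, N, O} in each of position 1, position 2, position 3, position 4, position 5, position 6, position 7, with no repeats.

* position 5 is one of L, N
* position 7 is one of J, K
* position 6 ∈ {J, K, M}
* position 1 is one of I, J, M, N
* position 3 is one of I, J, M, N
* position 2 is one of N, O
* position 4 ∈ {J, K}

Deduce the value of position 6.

M

The 7 variables draw from only 7 values {I, J, K, L, M, N, O}, so each is used; only position 5 can be L, hence position 5 = L.
Among the 6 still-open variables, O fits only position 2 (and all 6 values in {I, J, K, M, N, O} must be used), so position 2 = O.
The 2 variables position 4 and position 7 are confined to {J, K}, which locks those values in; drop them from position 1, position 3, position 6.
So position 6 = M.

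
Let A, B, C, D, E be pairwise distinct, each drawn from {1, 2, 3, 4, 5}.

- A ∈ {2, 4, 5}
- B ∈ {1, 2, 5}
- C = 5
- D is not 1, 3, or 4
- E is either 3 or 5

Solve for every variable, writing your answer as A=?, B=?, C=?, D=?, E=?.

A=4, B=1, C=5, D=2, E=3

C's domain is down to {5}, so C = 5. Strike 5 from A, B, D, E.
D's domain is down to {2}, so D = 2. So A, B can't be 2.
E must be 3 (only option left).
A must be 4 (only option left).
That leaves B = 1.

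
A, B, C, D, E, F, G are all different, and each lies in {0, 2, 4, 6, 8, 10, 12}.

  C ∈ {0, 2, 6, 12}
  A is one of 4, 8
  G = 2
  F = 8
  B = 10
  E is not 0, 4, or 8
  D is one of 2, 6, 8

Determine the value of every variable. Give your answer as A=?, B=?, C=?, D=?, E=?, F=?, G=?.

A=4, B=10, C=0, D=6, E=12, F=8, G=2

B has just one choice, so B = 10. So E can't be 10.
F must be 8 (only option left). Eliminate 8 elsewhere: A, D.
That leaves G = 2. So C, D, E can't be 2.
A has just one choice, so A = 4.
D must be 6 (only option left). Strike 6 from C, E.
E has just one choice, so E = 12. Remove 12 from C.
C must be 0 (only option left).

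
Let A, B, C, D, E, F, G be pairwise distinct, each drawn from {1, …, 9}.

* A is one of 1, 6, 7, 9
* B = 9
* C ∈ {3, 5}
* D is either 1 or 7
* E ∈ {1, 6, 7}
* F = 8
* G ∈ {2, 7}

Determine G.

B must be 9 (only option left). So A can't be 9.
F has just one choice, so F = 8.
A, D, E share exactly the 3 values {1, 6, 7}; by pigeonhole those values go to them, so strike 1, 6, 7 from G.
So G = 2.

2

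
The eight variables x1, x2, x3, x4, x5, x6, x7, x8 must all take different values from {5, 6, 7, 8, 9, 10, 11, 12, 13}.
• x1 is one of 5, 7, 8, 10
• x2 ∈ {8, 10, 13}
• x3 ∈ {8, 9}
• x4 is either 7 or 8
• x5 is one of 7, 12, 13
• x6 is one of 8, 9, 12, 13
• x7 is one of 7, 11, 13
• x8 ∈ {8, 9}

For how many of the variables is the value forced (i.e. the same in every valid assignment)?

The 8 variables together cover exactly {5, 7, 8, 9, 10, 11, 12, 13} — 8 values for 8 variables — and 5 appears only in x1's list, so x1 = 5.
Among the 7 still-open variables, 10 fits only x2 (and all 7 values in {7, 8, 9, 10, 11, 12, 13} must be used), so x2 = 10.
Among the 6 still-open variables, 11 fits only x7 (and all 6 values in {7, 8, 9, 11, 12, 13} must be used), so x7 = 11.
x3 and x8 between them cover only {8, 9} — a naked pair. Remove those values from x4, x6.
That leaves x4 = 7. Remove 7 from x5.
Determined: x1=5, x2=10, x4=7, x7=11. The other variables each still have more than one consistent value. That makes 4.

4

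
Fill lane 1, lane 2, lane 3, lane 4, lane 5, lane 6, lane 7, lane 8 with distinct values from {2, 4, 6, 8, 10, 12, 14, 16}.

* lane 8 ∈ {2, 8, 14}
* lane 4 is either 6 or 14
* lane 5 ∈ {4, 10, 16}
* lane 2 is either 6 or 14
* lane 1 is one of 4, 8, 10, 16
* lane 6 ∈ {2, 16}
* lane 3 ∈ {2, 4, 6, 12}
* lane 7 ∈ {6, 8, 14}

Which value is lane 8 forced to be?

2

The 8 variables together cover exactly {2, 4, 6, 8, 10, 12, 14, 16} — 8 values for 8 variables — and 12 appears only in lane 3's list, so lane 3 = 12.
lane 2 and lane 4 share exactly the 2 values {6, 14}; by pigeonhole those values go to them, so strike 6, 14 from lane 7, lane 8.
lane 7 has just one choice, so lane 7 = 8. Eliminate 8 elsewhere: lane 1, lane 8.
So lane 8 = 2.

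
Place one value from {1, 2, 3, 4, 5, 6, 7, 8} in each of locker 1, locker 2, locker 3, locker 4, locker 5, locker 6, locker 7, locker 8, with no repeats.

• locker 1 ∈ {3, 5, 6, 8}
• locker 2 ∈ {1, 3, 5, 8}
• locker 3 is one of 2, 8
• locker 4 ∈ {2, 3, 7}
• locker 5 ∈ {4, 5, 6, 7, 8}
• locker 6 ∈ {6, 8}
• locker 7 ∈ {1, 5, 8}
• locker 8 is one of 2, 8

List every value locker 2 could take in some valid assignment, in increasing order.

1, 3, 5

The 8 variables draw from only 8 values {1, 2, 3, 4, 5, 6, 7, 8}, so each is used; only locker 5 can be 4, hence locker 5 = 4.
The 7 still-open variables together cover exactly {1, 2, 3, 5, 6, 7, 8} — 7 values for 7 variables — and 7 appears only in locker 4's list, so locker 4 = 7.
The 2 variables locker 3 and locker 8 are confined to {2, 8}, which locks those values in; drop them from locker 1, locker 2, locker 6, locker 7.
That leaves locker 6 = 6. Remove 6 from locker 1.
No further eliminations apply; locker 2 can still be any of 1, 3, 5.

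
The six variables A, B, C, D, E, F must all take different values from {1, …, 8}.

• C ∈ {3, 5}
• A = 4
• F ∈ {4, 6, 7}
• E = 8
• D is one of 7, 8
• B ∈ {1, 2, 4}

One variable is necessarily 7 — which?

A's domain is down to {4}, so A = 4. Remove 4 from B, F.
E must be 8 (only option left). Remove 8 from D.
So 7 goes to D.

D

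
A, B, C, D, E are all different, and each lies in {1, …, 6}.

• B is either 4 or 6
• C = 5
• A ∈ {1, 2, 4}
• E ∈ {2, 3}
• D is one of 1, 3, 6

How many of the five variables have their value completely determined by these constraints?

C has just one choice, so C = 5.
Determined: C=5. The other variables each still have more than one consistent value. That makes 1.

1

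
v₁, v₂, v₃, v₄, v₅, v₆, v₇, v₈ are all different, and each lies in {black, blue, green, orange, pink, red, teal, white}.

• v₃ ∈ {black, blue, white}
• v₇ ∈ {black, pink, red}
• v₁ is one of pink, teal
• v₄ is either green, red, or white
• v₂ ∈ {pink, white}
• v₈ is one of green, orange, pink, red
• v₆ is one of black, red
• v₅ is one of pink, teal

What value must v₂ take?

The 8 variables draw from only 8 values {black, blue, green, orange, pink, red, teal, white}, so each is used; only v₃ can be blue, hence v₃ = blue.
Among the 7 still-open variables, orange fits only v₈ (and all 7 values in {black, green, orange, pink, red, teal, white} must be used), so v₈ = orange.
The 6 still-open variables draw from only 6 values {black, green, pink, red, teal, white}, so each is used; only v₄ can be green, hence v₄ = green.
The 5 still-open variables together cover exactly {black, pink, red, teal, white} — 5 values for 5 variables — and white appears only in v₂'s list, so v₂ = white.

white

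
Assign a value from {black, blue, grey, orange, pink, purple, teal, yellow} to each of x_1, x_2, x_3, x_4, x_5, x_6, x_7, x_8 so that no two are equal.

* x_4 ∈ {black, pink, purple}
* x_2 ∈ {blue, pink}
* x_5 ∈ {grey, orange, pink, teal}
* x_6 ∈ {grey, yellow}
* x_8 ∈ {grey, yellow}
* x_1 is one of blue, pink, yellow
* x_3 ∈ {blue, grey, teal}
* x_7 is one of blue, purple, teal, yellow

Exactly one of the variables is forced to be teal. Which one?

x_3

Among the 8 variables, black fits only x_4 (and all 8 values in {black, blue, grey, orange, pink, purple, teal, yellow} must be used), so x_4 = black.
The 7 still-open variables together cover exactly {blue, grey, orange, pink, purple, teal, yellow} — 7 values for 7 variables — and orange appears only in x_5's list, so x_5 = orange.
The 6 still-open variables together cover exactly {blue, grey, pink, purple, teal, yellow} — 6 values for 6 variables — and purple appears only in x_7's list, so x_7 = purple.
The 5 still-open variables draw from only 5 values {blue, grey, pink, teal, yellow}, so each is used; only x_3 can be teal, hence x_3 = teal.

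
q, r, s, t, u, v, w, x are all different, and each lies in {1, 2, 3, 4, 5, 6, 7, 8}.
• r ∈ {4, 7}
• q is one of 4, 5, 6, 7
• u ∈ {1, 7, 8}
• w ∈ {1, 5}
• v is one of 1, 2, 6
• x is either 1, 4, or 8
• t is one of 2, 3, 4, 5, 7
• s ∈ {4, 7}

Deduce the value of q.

The 8 variables together cover exactly {1, 2, 3, 4, 5, 6, 7, 8} — 8 values for 8 variables — and 3 appears only in t's list, so t = 3.
Among the 7 still-open variables, 2 fits only v (and all 7 values in {1, 2, 4, 5, 6, 7, 8} must be used), so v = 2.
The 6 still-open variables draw from only 6 values {1, 4, 5, 6, 7, 8}, so each is used; only q can be 6, hence q = 6.

6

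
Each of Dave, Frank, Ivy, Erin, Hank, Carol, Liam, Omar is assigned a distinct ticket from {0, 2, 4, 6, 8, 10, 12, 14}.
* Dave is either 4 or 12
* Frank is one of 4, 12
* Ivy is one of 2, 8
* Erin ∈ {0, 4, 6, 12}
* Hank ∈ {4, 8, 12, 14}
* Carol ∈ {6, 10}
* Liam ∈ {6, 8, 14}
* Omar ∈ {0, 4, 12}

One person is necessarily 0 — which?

Among the 8 variables, 2 fits only Ivy (and all 8 values in {0, 2, 4, 6, 8, 10, 12, 14} must be used), so Ivy = 2.
The 7 still-open variables together cover exactly {0, 4, 6, 8, 10, 12, 14} — 7 values for 7 variables — and 10 appears only in Carol's list, so Carol = 10.
Dave and Frank between them cover only {4, 12} — a naked pair. Remove those values from Erin, Hank, Omar.
So 0 goes to Omar.

Omar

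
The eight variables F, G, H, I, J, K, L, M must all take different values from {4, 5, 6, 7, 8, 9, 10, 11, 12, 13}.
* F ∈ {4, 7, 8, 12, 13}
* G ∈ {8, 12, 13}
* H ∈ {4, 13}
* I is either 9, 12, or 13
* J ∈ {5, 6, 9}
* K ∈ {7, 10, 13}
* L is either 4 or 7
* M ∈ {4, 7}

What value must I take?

The 2 variables L and M are confined to {4, 7}, which locks those values in; drop them from F, H, K.
H's domain is down to {13}, so H = 13. So F, G, I, K can't be 13.
K's domain is down to {10}, so K = 10.
F and G between them cover only {8, 12} — a naked pair. Remove those values from I.
So I = 9.

9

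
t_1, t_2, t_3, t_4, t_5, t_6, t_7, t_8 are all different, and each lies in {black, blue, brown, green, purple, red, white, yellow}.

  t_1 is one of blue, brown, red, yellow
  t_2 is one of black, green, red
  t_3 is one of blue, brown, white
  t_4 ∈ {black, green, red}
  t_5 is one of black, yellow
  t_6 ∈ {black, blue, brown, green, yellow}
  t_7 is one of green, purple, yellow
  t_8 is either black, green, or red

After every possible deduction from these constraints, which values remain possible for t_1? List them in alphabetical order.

blue, brown

Among the 8 variables, purple fits only t_7 (and all 8 values in {black, blue, brown, green, purple, red, white, yellow} must be used), so t_7 = purple.
Among the 7 still-open variables, white fits only t_3 (and all 7 values in {black, blue, brown, green, red, white, yellow} must be used), so t_3 = white.
t_2, t_4, t_8 between them cover only {black, green, red} — a naked triple. Remove those values from t_1, t_5, t_6.
That leaves t_5 = yellow. So t_1, t_6 can't be yellow.
No further eliminations apply; t_1 can still be any of blue, brown.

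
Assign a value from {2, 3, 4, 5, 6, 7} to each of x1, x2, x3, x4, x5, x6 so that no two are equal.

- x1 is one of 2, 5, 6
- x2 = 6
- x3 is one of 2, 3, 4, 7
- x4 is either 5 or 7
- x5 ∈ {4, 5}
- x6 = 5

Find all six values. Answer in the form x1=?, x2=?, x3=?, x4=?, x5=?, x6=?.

x1=2, x2=6, x3=3, x4=7, x5=4, x6=5

x2's domain is down to {6}, so x2 = 6. Eliminate 6 elsewhere: x1.
That leaves x6 = 5. Remove 5 from x1, x4, x5.
x1's domain is down to {2}, so x1 = 2. Remove 2 from x3.
x4 has just one choice, so x4 = 7. So x3 can't be 7.
That leaves x5 = 4. Eliminate 4 elsewhere: x3.
x3 has just one choice, so x3 = 3.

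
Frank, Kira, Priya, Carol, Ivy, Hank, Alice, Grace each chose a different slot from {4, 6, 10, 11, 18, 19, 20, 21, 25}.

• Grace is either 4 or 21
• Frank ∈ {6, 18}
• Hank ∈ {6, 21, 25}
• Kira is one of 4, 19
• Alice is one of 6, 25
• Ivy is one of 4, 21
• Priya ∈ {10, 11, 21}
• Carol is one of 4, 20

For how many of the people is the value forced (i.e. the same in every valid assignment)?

The 2 variables Ivy and Grace are confined to {4, 21}, which locks those values in; drop them from Kira, Priya, Carol, Hank.
Kira has just one choice, so Kira = 19.
Carol's domain is down to {20}, so Carol = 20.
The 2 variables Hank and Alice are confined to {6, 25}, which locks those values in; drop them from Frank.
Frank's domain is down to {18}, so Frank = 18.
Determined: Frank=18, Kira=19, Carol=20. The other people each still have more than one consistent value. That makes 3.

3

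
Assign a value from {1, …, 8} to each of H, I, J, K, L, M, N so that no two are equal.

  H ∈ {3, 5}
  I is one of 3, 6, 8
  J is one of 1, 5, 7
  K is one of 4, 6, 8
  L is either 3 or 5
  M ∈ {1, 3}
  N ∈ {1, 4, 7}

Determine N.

4

The 2 variables H and L are confined to {3, 5}, which locks those values in; drop them from I, J, M.
That leaves M = 1. Strike 1 from J, N.
J must be 7 (only option left). Strike 7 from N.
So N = 4.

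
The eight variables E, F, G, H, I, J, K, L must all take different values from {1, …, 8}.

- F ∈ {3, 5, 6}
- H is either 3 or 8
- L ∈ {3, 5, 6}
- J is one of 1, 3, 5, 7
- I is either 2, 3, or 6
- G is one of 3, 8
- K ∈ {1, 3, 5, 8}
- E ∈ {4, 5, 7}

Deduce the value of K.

The 8 variables draw from only 8 values {1, 2, 3, 4, 5, 6, 7, 8}, so each is used; only I can be 2, hence I = 2.
Among the 7 still-open variables, 4 fits only E (and all 7 values in {1, 3, 4, 5, 6, 7, 8} must be used), so E = 4.
Among the 6 still-open variables, 7 fits only J (and all 6 values in {1, 3, 5, 6, 7, 8} must be used), so J = 7.
Among the 5 still-open variables, 1 fits only K (and all 5 values in {1, 3, 5, 6, 8} must be used), so K = 1.

1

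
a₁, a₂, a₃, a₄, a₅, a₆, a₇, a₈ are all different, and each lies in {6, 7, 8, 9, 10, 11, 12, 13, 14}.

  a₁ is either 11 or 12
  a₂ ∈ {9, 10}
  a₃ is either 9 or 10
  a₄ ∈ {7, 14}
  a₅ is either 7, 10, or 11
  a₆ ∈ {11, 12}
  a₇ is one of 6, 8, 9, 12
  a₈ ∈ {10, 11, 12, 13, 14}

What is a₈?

13

a₁ and a₆ share exactly the 2 values {11, 12}; by pigeonhole those values go to them, so strike 11, 12 from a₅, a₇, a₈.
The 2 variables a₂ and a₃ are confined to {9, 10}, which locks those values in; drop them from a₅, a₇, a₈.
That leaves a₅ = 7. Strike 7 from a₄.
That leaves a₄ = 14. So a₈ can't be 14.
So a₈ = 13.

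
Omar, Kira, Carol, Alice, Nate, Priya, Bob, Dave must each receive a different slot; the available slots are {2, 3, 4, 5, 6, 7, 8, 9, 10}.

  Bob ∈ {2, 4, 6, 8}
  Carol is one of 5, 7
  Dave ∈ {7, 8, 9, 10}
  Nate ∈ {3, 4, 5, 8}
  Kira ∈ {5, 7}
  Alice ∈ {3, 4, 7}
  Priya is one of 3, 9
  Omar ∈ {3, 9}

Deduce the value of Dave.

The 2 variables Omar and Priya are confined to {3, 9}, which locks those values in; drop them from Alice, Nate, Dave.
Kira and Carol between them cover only {5, 7} — a naked pair. Remove those values from Alice, Nate, Dave.
That leaves Alice = 4. So Nate, Bob can't be 4.
Nate must be 8 (only option left). Eliminate 8 elsewhere: Bob, Dave.
So Dave = 10.

10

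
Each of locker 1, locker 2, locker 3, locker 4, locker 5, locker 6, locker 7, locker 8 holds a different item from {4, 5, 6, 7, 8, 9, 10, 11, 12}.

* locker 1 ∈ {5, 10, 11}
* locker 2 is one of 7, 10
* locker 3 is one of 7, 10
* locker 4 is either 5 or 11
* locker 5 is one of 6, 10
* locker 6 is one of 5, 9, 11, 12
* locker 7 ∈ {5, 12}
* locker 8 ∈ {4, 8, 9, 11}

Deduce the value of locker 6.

9

locker 2 and locker 3 between them cover only {7, 10} — a naked pair. Remove those values from locker 1, locker 5.
locker 5 must be 6 (only option left).
locker 1 and locker 4 share exactly the 2 values {5, 11}; by pigeonhole those values go to them, so strike 5, 11 from locker 6, locker 7, locker 8.
locker 7 has just one choice, so locker 7 = 12. Eliminate 12 elsewhere: locker 6.
So locker 6 = 9.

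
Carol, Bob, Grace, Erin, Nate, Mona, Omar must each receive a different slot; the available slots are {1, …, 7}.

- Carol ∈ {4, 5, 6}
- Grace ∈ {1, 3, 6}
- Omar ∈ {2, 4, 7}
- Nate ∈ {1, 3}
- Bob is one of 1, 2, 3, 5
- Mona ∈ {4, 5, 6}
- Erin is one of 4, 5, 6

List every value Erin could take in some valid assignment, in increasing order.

4, 5, 6

The 7 variables draw from only 7 values {1, 2, 3, 4, 5, 6, 7}, so each is used; only Omar can be 7, hence Omar = 7.
The 6 still-open variables draw from only 6 values {1, 2, 3, 4, 5, 6}, so each is used; only Bob can be 2, hence Bob = 2.
The 3 variables Carol, Erin, Mona are confined to {4, 5, 6}, which locks those values in; drop them from Grace.
No further eliminations apply; Erin can still be any of 4, 5, 6.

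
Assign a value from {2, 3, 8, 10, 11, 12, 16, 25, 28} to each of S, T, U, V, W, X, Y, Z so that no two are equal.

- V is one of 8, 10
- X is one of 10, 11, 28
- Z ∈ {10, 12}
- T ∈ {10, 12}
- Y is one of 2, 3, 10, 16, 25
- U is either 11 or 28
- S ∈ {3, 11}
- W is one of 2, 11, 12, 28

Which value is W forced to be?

2

T and Z share exactly the 2 values {10, 12}; by pigeonhole those values go to them, so strike 10, 12 from V, W, X, Y.
That leaves V = 8.
The 2 variables U and X are confined to {11, 28}, which locks those values in; drop them from S, W.
So W = 2.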